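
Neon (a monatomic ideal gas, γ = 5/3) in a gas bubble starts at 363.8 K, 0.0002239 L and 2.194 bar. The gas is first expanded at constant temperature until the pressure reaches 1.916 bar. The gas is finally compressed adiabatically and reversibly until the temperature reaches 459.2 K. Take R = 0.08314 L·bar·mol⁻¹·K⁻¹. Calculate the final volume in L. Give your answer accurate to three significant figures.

T constant ⇒ Boyle's law P V = const: T₂ = T₁; V₂ = V₁·(P₁/P₂) = 0.0002564 L.
Adiabatic (γ = 5/3), T V^(γ−1) and P V^γ constant: P₃ = P₂·(T₃/T₂)^(γ/(γ−1)) = 3.430 bar; V₃ = V₂·(T₂/T₃)^(1/(γ−1)) = 0.0001808 L.

V₃ ≈ 0.000181 L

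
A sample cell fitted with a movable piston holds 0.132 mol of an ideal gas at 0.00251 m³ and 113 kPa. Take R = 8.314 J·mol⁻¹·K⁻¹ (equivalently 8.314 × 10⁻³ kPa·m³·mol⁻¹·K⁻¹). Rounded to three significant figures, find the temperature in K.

T ≈ 258 K

PV = nRT ⇒ T = PV/(nR) = (113 × 0.00251) / (0.132 × 8.314 × 10⁻³)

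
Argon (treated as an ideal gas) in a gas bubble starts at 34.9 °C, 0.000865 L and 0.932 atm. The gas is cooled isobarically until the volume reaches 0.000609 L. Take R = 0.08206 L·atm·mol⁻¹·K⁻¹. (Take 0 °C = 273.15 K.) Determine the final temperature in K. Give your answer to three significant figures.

T₂ ≈ 217 K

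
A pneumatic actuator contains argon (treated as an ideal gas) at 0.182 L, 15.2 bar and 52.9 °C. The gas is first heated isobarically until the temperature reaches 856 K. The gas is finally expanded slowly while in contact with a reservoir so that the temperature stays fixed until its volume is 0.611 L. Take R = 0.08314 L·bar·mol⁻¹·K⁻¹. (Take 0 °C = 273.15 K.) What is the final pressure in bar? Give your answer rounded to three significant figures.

Convert: T₁ = 326.0 K.
Isobaric, so V/T is constant: P₂ = P₁; V₂ = V₁·(T₂/T₁) = 0.4778 L.
Isothermal, so P V is constant: T₃ = T₂; P₃ = P₂·(V₂/V₃) = 11.89 bar.

P₃ ≈ 11.9 bar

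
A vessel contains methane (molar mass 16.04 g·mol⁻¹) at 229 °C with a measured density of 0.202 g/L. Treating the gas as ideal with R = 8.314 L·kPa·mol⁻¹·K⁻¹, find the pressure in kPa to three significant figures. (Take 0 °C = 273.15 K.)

P ≈ 52.6 kPa

ρ = PM/(RT) ⇒ P = ρRT/M = (0.202 × 8.314 × 502.1) / 16.04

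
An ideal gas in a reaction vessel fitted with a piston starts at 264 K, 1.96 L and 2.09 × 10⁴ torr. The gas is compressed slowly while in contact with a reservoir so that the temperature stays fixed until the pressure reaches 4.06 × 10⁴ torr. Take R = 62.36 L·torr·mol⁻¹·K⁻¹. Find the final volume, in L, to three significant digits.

T constant ⇒ Boyle's law P V = const: T₂ = T₁; V₂ = V₁·(P₁/P₂) = 1.009 L.

V₂ ≈ 1.01 L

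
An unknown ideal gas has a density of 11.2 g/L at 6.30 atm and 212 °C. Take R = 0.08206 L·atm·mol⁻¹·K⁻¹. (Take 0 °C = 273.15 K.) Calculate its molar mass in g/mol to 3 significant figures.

ρ = PM/(RT) ⇒ M = ρRT/P = (11.2 × 0.08206 × 485.1) / 6.30

M ≈ 70.8 g/mol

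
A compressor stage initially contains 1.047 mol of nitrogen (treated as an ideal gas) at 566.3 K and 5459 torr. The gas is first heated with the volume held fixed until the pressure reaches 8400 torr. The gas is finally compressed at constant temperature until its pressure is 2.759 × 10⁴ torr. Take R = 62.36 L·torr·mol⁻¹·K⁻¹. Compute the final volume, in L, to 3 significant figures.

V₃ ≈ 2.06 L

From PV = nRT: V₁ = nRT₁/P₁ = 6.773 L.
V constant ⇒ P ∝ T: V₂ = V₁; T₂ = T₁·(P₂/P₁) = 871.4 K.
T constant ⇒ Boyle's law P V = const: T₃ = T₂; V₃ = V₂·(P₂/P₃) = 2.062 L.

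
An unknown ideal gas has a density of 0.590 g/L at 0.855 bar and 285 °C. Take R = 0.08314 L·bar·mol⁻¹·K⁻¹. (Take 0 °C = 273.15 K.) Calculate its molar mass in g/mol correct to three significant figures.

ρ = PM/(RT) ⇒ M = ρRT/P = (0.590 × 0.08314 × 558.1) / 0.855

M ≈ 32.0 g/mol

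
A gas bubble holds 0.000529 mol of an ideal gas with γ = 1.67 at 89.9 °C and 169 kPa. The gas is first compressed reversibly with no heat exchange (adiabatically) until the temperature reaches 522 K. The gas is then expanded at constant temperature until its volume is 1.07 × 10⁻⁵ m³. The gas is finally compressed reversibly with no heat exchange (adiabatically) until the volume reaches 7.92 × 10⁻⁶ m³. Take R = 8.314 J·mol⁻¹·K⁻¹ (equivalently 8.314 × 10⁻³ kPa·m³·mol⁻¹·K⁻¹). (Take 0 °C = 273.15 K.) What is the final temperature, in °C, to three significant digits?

Convert: T₁ = 363.0 K.
From PV = nRT: V₁ = nRT₁/P₁ = 9.448e-06 m³.
Reversible adiabatic, γ = 1.67: P₂ = P₁·(T₂/T₁)^(γ/(γ−1)) = 417.8 kPa; V₂ = V₁·(T₁/T₂)^(1/(γ−1)) = 5.495e-06 m³.
Isothermal, so P V is constant: T₃ = T₂; P₃ = P₂·(V₂/V₃) = 214.6 kPa.
Reversible adiabatic, γ = 1.67: T₄ = T₃·(V₃/V₄)^(γ−1) = 638.6 K; P₄ = P₃·(V₃/V₄)^γ = 354.6 kPa.

T₄ ≈ 365 °C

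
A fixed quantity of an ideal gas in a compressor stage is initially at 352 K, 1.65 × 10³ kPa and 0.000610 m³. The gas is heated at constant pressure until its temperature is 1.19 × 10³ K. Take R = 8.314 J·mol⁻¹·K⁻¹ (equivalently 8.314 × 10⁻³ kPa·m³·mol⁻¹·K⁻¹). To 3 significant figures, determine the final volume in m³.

V₂ ≈ 0.00206 m³

Isobaric, so V/T is constant: P₂ = P₁; V₂ = V₁·(T₂/T₁) = 0.002062 m³.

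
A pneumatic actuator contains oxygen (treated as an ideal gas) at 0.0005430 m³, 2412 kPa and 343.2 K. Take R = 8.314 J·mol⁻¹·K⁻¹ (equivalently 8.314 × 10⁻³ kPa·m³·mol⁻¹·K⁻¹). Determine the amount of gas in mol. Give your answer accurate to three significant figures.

n ≈ 0.459 mol

PV = nRT ⇒ n = PV/(RT) = (2412 × 0.0005430) / (8.314 × 10⁻³ × 343.2)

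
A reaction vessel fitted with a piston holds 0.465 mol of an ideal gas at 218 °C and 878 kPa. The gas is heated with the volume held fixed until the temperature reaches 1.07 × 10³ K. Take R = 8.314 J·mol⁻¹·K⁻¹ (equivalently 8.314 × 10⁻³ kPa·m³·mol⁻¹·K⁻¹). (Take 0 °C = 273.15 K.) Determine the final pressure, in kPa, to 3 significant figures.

P₂ ≈ 1.91e+03 kPa

Convert: T₁ = 491.1 K.
From PV = nRT: V₁ = nRT₁/P₁ = 0.002163 m³.
V constant ⇒ P ∝ T: V₂ = V₁; P₂ = P₁·(T₂/T₁) = 1913 kPa.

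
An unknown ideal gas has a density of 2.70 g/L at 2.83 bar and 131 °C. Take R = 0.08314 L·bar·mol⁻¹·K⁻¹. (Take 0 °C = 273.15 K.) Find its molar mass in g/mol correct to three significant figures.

ρ = PM/(RT) ⇒ M = ρRT/P = (2.70 × 0.08314 × 404.1) / 2.83

M ≈ 32.1 g/mol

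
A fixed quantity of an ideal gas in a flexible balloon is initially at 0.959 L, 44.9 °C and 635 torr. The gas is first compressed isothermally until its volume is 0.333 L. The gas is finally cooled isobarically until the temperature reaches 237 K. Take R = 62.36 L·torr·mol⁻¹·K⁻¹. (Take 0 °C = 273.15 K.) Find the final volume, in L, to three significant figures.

V₃ ≈ 0.248 L

Convert: T₁ = 318.0 K.
T constant ⇒ Boyle's law P V = const: T₂ = T₁; P₂ = P₁·(V₁/V₂) = 1829 torr.
P constant ⇒ V ∝ T: P₃ = P₂; V₃ = V₂·(T₃/T₂) = 0.2481 L.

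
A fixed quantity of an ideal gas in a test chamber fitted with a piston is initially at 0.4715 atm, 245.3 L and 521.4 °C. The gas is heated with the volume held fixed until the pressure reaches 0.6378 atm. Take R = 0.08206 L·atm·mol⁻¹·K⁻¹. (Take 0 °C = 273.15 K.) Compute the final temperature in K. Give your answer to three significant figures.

T₂ ≈ 1.07e+03 K

Convert: T₁ = 794.5 K.
V constant ⇒ P ∝ T: V₂ = V₁; T₂ = T₁·(P₂/P₁) = 1075 K.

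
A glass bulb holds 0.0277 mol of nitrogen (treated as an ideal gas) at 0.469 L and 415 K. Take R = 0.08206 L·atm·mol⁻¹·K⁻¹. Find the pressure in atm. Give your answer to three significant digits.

PV = nRT ⇒ P = nRT/V = (0.0277 × 0.08206 × 415) / 0.469

P ≈ 2.01 atm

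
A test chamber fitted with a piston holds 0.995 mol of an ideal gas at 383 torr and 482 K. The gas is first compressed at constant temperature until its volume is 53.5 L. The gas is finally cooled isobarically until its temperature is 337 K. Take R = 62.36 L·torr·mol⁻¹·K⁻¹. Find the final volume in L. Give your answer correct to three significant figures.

V₃ ≈ 37.4 L

From PV = nRT: V₁ = nRT₁/P₁ = 78.09 L.
Isothermal, so P V is constant: T₂ = T₁; P₂ = P₁·(V₁/V₂) = 559.0 torr.
Isobaric, so V/T is constant: P₃ = P₂; V₃ = V₂·(T₃/T₂) = 37.41 L.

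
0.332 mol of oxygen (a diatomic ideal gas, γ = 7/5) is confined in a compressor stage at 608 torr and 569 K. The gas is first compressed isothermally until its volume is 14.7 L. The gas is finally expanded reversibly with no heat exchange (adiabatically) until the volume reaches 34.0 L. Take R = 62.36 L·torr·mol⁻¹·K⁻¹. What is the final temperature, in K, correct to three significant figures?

From PV = nRT: V₁ = nRT₁/P₁ = 19.38 L.
T constant ⇒ Boyle's law P V = const: T₂ = T₁; P₂ = P₁·(V₁/V₂) = 801.4 torr.
Adiabatic (γ = 7/5), T V^(γ−1) and P V^γ constant: T₃ = T₂·(V₂/V₃)^(γ−1) = 406.9 K; P₃ = P₂·(V₂/V₃)^γ = 247.7 torr.

T₃ ≈ 407 K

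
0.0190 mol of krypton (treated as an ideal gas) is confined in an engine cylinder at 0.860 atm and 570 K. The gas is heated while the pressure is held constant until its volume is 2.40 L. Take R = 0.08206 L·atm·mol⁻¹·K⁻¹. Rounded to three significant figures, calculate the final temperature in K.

From PV = nRT: V₁ = nRT₁/P₁ = 1.033 L.
P constant ⇒ V ∝ T: P₂ = P₁; T₂ = T₁·(V₂/V₁) = 1324 K.

T₂ ≈ 1.32e+03 K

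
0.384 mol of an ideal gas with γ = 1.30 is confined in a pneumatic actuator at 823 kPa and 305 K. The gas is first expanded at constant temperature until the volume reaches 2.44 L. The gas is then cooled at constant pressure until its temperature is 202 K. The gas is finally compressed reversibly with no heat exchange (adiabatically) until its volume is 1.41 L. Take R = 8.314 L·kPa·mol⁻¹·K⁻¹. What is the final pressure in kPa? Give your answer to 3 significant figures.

P₄ ≈ 476 kPa

From PV = nRT: V₁ = nRT₁/P₁ = 1.183 L.
T constant ⇒ Boyle's law P V = const: T₂ = T₁; P₂ = P₁·(V₁/V₂) = 399.1 kPa.
Isobaric, so V/T is constant: P₃ = P₂; V₃ = V₂·(T₃/T₂) = 1.616 L.
Adiabatic (γ = 1.30), T V^(γ−1) and P V^γ constant: T₄ = T₃·(V₃/V₄)^(γ−1) = 210.4 K; P₄ = P₃·(V₃/V₄)^γ = 476.5 kPa.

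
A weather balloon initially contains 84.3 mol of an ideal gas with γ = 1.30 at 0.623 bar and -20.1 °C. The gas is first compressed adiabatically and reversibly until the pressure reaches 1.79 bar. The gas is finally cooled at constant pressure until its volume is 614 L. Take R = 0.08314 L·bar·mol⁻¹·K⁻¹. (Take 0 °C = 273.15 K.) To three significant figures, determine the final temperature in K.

Convert: T₁ = 253.0 K.
From PV = nRT: V₁ = nRT₁/P₁ = 2847 L.
Reversible adiabatic, γ = 1.30: T₂ = T₁·(P₂/P₁)^((γ−1)/γ) = 322.8 K; V₂ = V₁·(P₁/P₂)^(1/γ) = 1264 L.
Isobaric, so V/T is constant: P₃ = P₂; T₃ = T₂·(V₃/V₂) = 156.8 K.

T₃ ≈ 157 K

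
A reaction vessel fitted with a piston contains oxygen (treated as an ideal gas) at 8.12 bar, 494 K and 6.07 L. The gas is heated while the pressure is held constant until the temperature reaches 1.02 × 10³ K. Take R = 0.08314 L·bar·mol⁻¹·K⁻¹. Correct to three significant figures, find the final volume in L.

P constant ⇒ V ∝ T: P₂ = P₁; V₂ = V₁·(T₂/T₁) = 12.53 L.

V₂ ≈ 12.5 L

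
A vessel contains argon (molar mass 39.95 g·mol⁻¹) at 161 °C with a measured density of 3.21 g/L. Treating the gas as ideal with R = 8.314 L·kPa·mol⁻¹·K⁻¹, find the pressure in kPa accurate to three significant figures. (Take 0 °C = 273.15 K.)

ρ = PM/(RT) ⇒ P = ρRT/M = (3.21 × 8.314 × 434.1) / 39.95

P ≈ 290 kPa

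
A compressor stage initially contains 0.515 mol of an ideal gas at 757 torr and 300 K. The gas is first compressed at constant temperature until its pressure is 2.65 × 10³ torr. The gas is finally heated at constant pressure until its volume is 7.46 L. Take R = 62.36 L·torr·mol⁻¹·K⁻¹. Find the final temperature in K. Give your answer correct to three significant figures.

From PV = nRT: V₁ = nRT₁/P₁ = 12.73 L.
Isothermal, so P V is constant: T₂ = T₁; V₂ = V₁·(P₁/P₂) = 3.636 L.
Isobaric, so V/T is constant: P₃ = P₂; T₃ = T₂·(V₃/V₂) = 615.6 K.

T₃ ≈ 616 K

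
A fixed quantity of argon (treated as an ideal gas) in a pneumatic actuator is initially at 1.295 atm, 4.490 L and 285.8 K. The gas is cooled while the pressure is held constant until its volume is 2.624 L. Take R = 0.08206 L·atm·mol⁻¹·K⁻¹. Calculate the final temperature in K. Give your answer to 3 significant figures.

T₂ ≈ 167 K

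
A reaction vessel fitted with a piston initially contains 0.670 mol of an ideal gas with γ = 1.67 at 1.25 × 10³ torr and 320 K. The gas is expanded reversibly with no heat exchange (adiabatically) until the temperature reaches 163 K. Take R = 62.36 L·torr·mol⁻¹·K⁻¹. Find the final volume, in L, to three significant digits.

V₂ ≈ 29.3 L

From PV = nRT: V₁ = nRT₁/P₁ = 10.70 L.
Adiabatic (γ = 1.67), T V^(γ−1) and P V^γ constant: P₂ = P₁·(T₂/T₁)^(γ/(γ−1)) = 232.6 torr; V₂ = V₁·(T₁/T₂)^(1/(γ−1)) = 29.27 L.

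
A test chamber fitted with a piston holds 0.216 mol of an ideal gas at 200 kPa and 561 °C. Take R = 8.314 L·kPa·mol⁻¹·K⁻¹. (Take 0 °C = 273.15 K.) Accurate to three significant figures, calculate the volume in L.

Convert: T = 834.15 K.
PV = nRT ⇒ V = nRT/P = (0.216 × 8.314 × 834.15) / 200

V ≈ 7.49 L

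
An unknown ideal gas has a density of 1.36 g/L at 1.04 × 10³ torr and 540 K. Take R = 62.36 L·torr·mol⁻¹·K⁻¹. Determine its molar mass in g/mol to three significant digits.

M ≈ 44.0 g/mol

ρ = PM/(RT) ⇒ M = ρRT/P = (1.36 × 62.36 × 540.0) / 1.04e+03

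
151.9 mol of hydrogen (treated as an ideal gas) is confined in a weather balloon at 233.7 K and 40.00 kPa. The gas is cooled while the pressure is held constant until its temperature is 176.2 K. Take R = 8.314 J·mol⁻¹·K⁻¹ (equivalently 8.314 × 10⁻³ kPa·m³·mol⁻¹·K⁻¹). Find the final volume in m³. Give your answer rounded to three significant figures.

From PV = nRT: V₁ = nRT₁/P₁ = 7.378 m³.
Isobaric, so V/T is constant: P₂ = P₁; V₂ = V₁·(T₂/T₁) = 5.563 m³.

V₂ ≈ 5.56 m³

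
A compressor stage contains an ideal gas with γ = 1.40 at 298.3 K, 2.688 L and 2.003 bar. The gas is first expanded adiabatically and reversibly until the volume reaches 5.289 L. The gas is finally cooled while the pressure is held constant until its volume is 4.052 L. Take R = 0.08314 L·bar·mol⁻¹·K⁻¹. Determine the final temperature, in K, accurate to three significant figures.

Reversible adiabatic, γ = 1.40: T₂ = T₁·(V₁/V₂)^(γ−1) = 227.5 K; P₂ = P₁·(V₁/V₂)^γ = 0.7765 bar.
Isobaric, so V/T is constant: P₃ = P₂; T₃ = T₂·(V₃/V₂) = 174.3 K.

T₃ ≈ 174 K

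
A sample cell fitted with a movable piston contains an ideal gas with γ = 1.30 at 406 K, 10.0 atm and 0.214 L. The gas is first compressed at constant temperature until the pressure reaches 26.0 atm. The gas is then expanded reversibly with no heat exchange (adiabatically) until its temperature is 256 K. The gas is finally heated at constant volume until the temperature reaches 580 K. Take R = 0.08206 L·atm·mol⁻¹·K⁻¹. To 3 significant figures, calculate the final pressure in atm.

T constant ⇒ Boyle's law P V = const: T₂ = T₁; V₂ = V₁·(P₁/P₂) = 0.08231 L.
Reversible adiabatic, γ = 1.30: P₃ = P₂·(T₃/T₂)^(γ/(γ−1)) = 3.524 atm; V₃ = V₂·(T₂/T₃)^(1/(γ−1)) = 0.3829 L.
Isochoric, so P/T is constant: V₄ = V₃; P₄ = P₃·(T₄/T₃) = 7.985 atm.

P₄ ≈ 7.98 atm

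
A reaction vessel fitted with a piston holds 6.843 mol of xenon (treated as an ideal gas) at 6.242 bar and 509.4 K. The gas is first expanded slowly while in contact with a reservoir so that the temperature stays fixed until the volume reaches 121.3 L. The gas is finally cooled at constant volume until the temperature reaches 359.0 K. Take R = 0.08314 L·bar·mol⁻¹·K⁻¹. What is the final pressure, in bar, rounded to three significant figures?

P₃ ≈ 1.68 bar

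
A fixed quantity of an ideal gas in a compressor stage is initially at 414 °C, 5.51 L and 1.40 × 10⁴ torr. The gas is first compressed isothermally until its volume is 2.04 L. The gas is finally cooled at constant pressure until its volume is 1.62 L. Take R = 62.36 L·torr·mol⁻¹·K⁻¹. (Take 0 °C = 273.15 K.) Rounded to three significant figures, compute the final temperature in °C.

Convert: T₁ = 687.1 K.
T constant ⇒ Boyle's law P V = const: T₂ = T₁; P₂ = P₁·(V₁/V₂) = 3.781e+04 torr.
Isobaric, so V/T is constant: P₃ = P₂; T₃ = T₂·(V₃/V₂) = 545.7 K.

T₃ ≈ 273 °C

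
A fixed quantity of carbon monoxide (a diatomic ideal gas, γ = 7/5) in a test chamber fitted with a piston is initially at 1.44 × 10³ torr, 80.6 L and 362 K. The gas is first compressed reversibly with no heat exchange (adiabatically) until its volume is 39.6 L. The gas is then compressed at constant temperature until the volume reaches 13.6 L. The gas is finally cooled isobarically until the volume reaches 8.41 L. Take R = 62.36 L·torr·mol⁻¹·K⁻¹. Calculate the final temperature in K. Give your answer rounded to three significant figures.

Reversible adiabatic, γ = 7/5: T₂ = T₁·(V₁/V₂)^(γ−1) = 481.0 K; P₂ = P₁·(V₁/V₂)^γ = 3895 torr.
Isothermal, so P V is constant: T₃ = T₂; P₃ = P₂·(V₂/V₃) = 1.134e+04 torr.
P constant ⇒ V ∝ T: P₄ = P₃; T₄ = T₃·(V₄/V₃) = 297.5 K.

T₄ ≈ 297 K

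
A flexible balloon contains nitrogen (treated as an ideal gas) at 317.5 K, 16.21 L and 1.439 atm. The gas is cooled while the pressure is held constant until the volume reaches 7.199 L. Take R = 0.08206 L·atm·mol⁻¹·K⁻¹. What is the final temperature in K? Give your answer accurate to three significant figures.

P constant ⇒ V ∝ T: P₂ = P₁; T₂ = T₁·(V₂/V₁) = 141.0 K.

T₂ ≈ 141 K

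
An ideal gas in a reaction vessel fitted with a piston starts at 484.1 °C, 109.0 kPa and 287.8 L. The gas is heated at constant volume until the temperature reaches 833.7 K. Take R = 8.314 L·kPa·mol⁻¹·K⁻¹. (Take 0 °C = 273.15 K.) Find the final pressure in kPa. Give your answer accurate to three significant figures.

P₂ ≈ 120 kPa

Convert: T₁ = 757.2 K.
V constant ⇒ P ∝ T: V₂ = V₁; P₂ = P₁·(T₂/T₁) = 120.0 kPa.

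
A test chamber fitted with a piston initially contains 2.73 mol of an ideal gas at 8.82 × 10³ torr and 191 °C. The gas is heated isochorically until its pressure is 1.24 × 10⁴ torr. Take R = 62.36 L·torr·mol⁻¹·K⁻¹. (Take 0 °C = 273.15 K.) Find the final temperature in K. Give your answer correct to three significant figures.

Convert: T₁ = 464.1 K.
From PV = nRT: V₁ = nRT₁/P₁ = 8.959 L.
Isochoric, so P/T is constant: V₂ = V₁; T₂ = T₁·(P₂/P₁) = 652.5 K.

T₂ ≈ 653 K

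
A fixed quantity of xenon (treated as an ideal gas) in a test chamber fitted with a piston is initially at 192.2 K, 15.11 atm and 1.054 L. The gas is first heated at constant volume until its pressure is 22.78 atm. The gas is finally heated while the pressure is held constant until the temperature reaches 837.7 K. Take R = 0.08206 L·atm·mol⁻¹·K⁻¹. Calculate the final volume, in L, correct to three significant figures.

Isochoric, so P/T is constant: V₂ = V₁; T₂ = T₁·(P₂/P₁) = 289.8 K.
Isobaric, so V/T is constant: P₃ = P₂; V₃ = V₂·(T₃/T₂) = 3.047 L.

V₃ ≈ 3.05 L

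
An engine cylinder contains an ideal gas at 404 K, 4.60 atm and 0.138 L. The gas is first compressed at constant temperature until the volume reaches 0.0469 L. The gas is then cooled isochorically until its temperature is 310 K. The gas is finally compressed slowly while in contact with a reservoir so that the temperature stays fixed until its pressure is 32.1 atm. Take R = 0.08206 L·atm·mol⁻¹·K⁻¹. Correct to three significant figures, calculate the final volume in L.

V₄ ≈ 0.0152 L

T constant ⇒ Boyle's law P V = const: T₂ = T₁; P₂ = P₁·(V₁/V₂) = 13.54 atm.
Isochoric, so P/T is constant: V₃ = V₂; P₃ = P₂·(T₃/T₂) = 10.39 atm.
T constant ⇒ Boyle's law P V = const: T₄ = T₃; V₄ = V₃·(P₃/P₄) = 0.01517 L.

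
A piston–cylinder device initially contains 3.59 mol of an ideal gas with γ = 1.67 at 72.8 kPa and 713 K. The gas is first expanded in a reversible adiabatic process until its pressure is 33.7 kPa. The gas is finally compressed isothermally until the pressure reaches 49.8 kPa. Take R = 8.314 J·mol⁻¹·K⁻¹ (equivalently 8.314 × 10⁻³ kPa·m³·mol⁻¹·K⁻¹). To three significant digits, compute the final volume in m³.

From PV = nRT: V₁ = nRT₁/P₁ = 0.2923 m³.
Reversible adiabatic, γ = 1.67: T₂ = T₁·(P₂/P₁)^((γ−1)/γ) = 523.5 K; V₂ = V₁·(P₁/P₂)^(1/γ) = 0.4636 m³.
T constant ⇒ Boyle's law P V = const: T₃ = T₂; V₃ = V₂·(P₂/P₃) = 0.3137 m³.

V₃ ≈ 0.314 m³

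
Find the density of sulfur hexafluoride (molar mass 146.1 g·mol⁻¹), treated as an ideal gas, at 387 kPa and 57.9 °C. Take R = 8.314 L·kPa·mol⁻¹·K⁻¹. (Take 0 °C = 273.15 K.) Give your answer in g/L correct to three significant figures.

ρ ≈ 20.5 g/L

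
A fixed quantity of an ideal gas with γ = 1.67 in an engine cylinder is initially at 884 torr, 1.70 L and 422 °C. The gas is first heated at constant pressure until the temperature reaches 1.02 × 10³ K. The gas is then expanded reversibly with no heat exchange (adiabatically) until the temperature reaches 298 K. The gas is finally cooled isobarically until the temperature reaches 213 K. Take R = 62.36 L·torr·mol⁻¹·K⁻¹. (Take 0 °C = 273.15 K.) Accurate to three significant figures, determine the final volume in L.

V₄ ≈ 11.2 L

Convert: T₁ = 695.1 K.
P constant ⇒ V ∝ T: P₂ = P₁; V₂ = V₁·(T₂/T₁) = 2.494 L.
Adiabatic (γ = 1.67), T V^(γ−1) and P V^γ constant: P₃ = P₂·(T₃/T₂)^(γ/(γ−1)) = 41.16 torr; V₃ = V₂·(T₂/T₃)^(1/(γ−1)) = 15.65 L.
Isobaric, so V/T is constant: P₄ = P₃; V₄ = V₃·(T₄/T₃) = 11.19 L.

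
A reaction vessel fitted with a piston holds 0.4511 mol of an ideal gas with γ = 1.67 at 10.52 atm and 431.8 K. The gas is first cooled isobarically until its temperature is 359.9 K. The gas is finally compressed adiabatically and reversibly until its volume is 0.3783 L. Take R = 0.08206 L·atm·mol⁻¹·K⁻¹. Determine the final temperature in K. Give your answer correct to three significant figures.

From PV = nRT: V₁ = nRT₁/P₁ = 1.519 L.
Isobaric, so V/T is constant: P₂ = P₁; V₂ = V₁·(T₂/T₁) = 1.266 L.
Adiabatic (γ = 1.67), T V^(γ−1) and P V^γ constant: T₃ = T₂·(V₂/V₃)^(γ−1) = 808.6 K; P₃ = P₂·(V₂/V₃)^γ = 79.13 atm.

T₃ ≈ 809 K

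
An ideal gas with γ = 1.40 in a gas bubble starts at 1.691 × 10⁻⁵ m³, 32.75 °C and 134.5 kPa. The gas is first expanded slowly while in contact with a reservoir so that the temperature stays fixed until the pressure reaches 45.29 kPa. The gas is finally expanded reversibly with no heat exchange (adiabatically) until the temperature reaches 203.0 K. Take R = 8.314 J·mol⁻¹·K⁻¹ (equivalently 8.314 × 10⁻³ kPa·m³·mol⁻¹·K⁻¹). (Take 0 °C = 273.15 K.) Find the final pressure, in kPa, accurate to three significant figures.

Convert: T₁ = 305.9 K.
T constant ⇒ Boyle's law P V = const: T₂ = T₁; V₂ = V₁·(P₁/P₂) = 5.022e-05 m³.
Reversible adiabatic, γ = 1.40: P₃ = P₂·(T₃/T₂)^(γ/(γ−1)) = 10.78 kPa; V₃ = V₂·(T₂/T₃)^(1/(γ−1)) = 0.0001400 m³.

P₃ ≈ 10.8 kPa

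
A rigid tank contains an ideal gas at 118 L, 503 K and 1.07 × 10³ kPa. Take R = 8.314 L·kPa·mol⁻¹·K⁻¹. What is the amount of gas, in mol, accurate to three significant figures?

n ≈ 30.2 mol

PV = nRT ⇒ n = PV/(RT) = (1.07e+03 × 118) / (8.314 × 503)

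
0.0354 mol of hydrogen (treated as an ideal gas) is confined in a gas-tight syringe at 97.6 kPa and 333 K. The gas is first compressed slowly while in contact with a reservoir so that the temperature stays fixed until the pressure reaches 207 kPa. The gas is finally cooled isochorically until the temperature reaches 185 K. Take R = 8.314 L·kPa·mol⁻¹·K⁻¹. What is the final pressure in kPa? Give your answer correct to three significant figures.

From PV = nRT: V₁ = nRT₁/P₁ = 1.004 L.
T constant ⇒ Boyle's law P V = const: T₂ = T₁; V₂ = V₁·(P₁/P₂) = 0.4735 L.
V constant ⇒ P ∝ T: V₃ = V₂; P₃ = P₂·(T₃/T₂) = 115.0 kPa.

P₃ ≈ 115 kPa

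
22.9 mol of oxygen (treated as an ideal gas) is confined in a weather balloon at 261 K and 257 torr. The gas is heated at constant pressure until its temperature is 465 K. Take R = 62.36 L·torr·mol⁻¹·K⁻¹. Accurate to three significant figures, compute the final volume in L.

V₂ ≈ 2.58e+03 L

From PV = nRT: V₁ = nRT₁/P₁ = 1450 L.
Isobaric, so V/T is constant: P₂ = P₁; V₂ = V₁·(T₂/T₁) = 2584 L.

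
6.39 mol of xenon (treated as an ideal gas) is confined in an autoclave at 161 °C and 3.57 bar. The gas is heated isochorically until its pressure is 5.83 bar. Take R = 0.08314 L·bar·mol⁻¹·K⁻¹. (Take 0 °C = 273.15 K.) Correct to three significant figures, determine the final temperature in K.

T₂ ≈ 709 K

Convert: T₁ = 434.1 K.
From PV = nRT: V₁ = nRT₁/P₁ = 64.61 L.
Isochoric, so P/T is constant: V₂ = V₁; T₂ = T₁·(P₂/P₁) = 709.0 K.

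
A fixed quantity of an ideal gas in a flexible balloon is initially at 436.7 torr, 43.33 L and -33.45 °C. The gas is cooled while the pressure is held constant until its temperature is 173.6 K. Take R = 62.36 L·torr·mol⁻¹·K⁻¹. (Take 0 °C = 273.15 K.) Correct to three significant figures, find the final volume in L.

Convert: T₁ = 239.7 K.
P constant ⇒ V ∝ T: P₂ = P₁; V₂ = V₁·(T₂/T₁) = 31.38 L.

V₂ ≈ 31.4 L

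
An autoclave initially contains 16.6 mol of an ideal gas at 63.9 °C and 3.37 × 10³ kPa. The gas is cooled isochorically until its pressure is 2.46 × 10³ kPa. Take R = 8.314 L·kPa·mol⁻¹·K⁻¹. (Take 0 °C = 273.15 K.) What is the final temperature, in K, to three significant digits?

T₂ ≈ 246 K

Convert: T₁ = 337.0 K.
From PV = nRT: V₁ = nRT₁/P₁ = 13.80 L.
Isochoric, so P/T is constant: V₂ = V₁; T₂ = T₁·(P₂/P₁) = 246.0 K.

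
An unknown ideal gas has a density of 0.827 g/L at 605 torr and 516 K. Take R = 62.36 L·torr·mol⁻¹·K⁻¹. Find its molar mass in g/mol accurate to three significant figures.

ρ = PM/(RT) ⇒ M = ρRT/P = (0.827 × 62.36 × 516.0) / 605

M ≈ 44.0 g/mol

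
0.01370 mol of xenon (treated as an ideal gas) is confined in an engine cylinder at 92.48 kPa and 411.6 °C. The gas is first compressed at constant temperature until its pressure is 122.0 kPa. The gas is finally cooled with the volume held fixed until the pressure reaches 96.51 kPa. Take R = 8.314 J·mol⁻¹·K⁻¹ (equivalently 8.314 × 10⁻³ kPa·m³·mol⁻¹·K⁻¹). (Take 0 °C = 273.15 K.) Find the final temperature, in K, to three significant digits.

Convert: T₁ = 684.8 K.
From PV = nRT: V₁ = nRT₁/P₁ = 0.0008434 m³.
T constant ⇒ Boyle's law P V = const: T₂ = T₁; V₂ = V₁·(P₁/P₂) = 0.0006393 m³.
Isochoric, so P/T is constant: V₃ = V₂; T₃ = T₂·(P₃/P₂) = 541.7 K.

T₃ ≈ 542 K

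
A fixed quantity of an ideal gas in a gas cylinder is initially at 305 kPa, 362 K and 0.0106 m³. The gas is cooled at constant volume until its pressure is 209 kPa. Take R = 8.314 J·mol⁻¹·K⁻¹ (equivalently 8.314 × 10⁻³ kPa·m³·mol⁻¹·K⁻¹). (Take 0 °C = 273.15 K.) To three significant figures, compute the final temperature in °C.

T₂ ≈ -25.1 °C

V constant ⇒ P ∝ T: V₂ = V₁; T₂ = T₁·(P₂/P₁) = 248.1 K.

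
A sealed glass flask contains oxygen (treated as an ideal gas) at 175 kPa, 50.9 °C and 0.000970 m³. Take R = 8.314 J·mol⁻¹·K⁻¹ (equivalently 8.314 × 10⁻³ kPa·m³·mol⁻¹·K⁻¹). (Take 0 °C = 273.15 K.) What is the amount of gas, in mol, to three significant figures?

n ≈ 0.0630 mol

Convert: T = 324.05 K.
PV = nRT ⇒ n = PV/(RT) = (175 × 0.000970) / (8.314 × 10⁻³ × 324.05)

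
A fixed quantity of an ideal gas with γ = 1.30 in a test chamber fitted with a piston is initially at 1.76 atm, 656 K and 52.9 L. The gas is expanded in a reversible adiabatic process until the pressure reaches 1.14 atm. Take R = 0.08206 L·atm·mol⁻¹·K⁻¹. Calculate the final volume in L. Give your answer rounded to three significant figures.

V₂ ≈ 73.9 L

Reversible adiabatic, γ = 1.30: T₂ = T₁·(P₂/P₁)^((γ−1)/γ) = 593.4 K; V₂ = V₁·(P₁/P₂)^(1/γ) = 73.88 L.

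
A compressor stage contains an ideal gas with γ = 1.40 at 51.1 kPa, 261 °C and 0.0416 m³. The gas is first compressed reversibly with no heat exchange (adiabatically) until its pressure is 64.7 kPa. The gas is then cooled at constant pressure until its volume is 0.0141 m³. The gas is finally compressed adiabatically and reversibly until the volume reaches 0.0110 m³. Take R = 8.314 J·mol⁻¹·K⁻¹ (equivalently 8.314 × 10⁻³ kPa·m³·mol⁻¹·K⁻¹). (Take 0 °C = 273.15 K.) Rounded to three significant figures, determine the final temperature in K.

Convert: T₁ = 534.1 K.
Adiabatic (γ = 1.40), T V^(γ−1) and P V^γ constant: T₂ = T₁·(P₂/P₁)^((γ−1)/γ) = 571.4 K; V₂ = V₁·(P₁/P₂)^(1/γ) = 0.03515 m³.
P constant ⇒ V ∝ T: P₃ = P₂; T₃ = T₂·(V₃/V₂) = 229.2 K.
Adiabatic (γ = 1.40), T V^(γ−1) and P V^γ constant: T₄ = T₃·(V₃/V₄)^(γ−1) = 253.2 K; P₄ = P₃·(V₃/V₄)^γ = 91.59 kPa.

T₄ ≈ 253 K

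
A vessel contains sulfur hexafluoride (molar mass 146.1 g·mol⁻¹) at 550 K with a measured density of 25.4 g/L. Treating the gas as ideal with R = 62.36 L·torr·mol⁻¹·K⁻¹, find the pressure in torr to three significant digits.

P ≈ 5.96e+03 torr

ρ = PM/(RT) ⇒ P = ρRT/M = (25.4 × 62.36 × 550.0) / 146.1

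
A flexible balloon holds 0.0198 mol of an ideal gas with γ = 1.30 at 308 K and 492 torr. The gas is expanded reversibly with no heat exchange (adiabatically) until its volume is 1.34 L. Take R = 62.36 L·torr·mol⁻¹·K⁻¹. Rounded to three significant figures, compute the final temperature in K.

T₂ ≈ 261 K

From PV = nRT: V₁ = nRT₁/P₁ = 0.7730 L.
Adiabatic (γ = 1.30), T V^(γ−1) and P V^γ constant: T₂ = T₁·(V₁/V₂)^(γ−1) = 261.1 K; P₂ = P₁·(V₁/V₂)^γ = 240.6 torr.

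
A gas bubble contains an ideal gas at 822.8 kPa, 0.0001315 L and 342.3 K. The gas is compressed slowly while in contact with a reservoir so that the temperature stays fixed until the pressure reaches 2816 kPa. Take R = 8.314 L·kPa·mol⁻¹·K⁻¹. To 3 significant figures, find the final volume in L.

T constant ⇒ Boyle's law P V = const: T₂ = T₁; V₂ = V₁·(P₁/P₂) = 3.842e-05 L.

V₂ ≈ 3.84e-05 L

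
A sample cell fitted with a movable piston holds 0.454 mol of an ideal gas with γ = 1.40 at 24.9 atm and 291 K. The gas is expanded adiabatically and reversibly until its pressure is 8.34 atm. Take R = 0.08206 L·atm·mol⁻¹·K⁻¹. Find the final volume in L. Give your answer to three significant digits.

V₂ ≈ 0.951 L

From PV = nRT: V₁ = nRT₁/P₁ = 0.4354 L.
Adiabatic (γ = 1.40), T V^(γ−1) and P V^γ constant: T₂ = T₁·(P₂/P₁)^((γ−1)/γ) = 212.9 K; V₂ = V₁·(P₁/P₂)^(1/γ) = 0.9510 L.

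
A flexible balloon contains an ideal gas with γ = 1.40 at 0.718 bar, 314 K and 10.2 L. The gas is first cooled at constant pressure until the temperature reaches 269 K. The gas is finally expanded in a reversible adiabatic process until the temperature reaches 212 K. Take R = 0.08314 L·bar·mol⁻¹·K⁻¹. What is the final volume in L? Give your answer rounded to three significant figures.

P constant ⇒ V ∝ T: P₂ = P₁; V₂ = V₁·(T₂/T₁) = 8.738 L.
Reversible adiabatic, γ = 1.40: P₃ = P₂·(T₃/T₂)^(γ/(γ−1)) = 0.3120 bar; V₃ = V₂·(T₂/T₃)^(1/(γ−1)) = 15.85 L.

V₃ ≈ 15.8 L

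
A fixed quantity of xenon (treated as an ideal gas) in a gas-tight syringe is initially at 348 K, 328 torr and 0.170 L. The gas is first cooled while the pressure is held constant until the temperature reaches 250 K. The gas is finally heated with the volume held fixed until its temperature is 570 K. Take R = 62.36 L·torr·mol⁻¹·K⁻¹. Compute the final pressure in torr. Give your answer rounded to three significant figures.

P constant ⇒ V ∝ T: P₂ = P₁; V₂ = V₁·(T₂/T₁) = 0.1221 L.
V constant ⇒ P ∝ T: V₃ = V₂; P₃ = P₂·(T₃/T₂) = 747.8 torr.

P₃ ≈ 748 torr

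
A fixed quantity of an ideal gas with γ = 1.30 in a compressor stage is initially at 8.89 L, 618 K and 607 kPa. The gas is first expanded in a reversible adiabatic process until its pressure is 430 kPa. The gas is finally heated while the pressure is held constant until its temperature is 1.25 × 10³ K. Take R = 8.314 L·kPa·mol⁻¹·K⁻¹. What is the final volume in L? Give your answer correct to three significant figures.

V₃ ≈ 25.4 L

Reversible adiabatic, γ = 1.30: T₂ = T₁·(P₂/P₁)^((γ−1)/γ) = 570.7 K; V₂ = V₁·(P₁/P₂)^(1/γ) = 11.59 L.
Isobaric, so V/T is constant: P₃ = P₂; V₃ = V₂·(T₃/T₂) = 25.38 L.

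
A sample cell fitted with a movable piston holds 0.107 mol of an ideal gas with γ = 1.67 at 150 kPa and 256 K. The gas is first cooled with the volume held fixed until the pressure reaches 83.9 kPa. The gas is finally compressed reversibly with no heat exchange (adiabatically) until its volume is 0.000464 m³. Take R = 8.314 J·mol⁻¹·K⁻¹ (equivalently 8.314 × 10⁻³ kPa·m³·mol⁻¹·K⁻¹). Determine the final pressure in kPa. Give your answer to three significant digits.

From PV = nRT: V₁ = nRT₁/P₁ = 0.001518 m³.
V constant ⇒ P ∝ T: V₂ = V₁; T₂ = T₁·(P₂/P₁) = 143.2 K.
Reversible adiabatic, γ = 1.67: T₃ = T₂·(V₂/V₃)^(γ−1) = 316.8 K; P₃ = P₂·(V₂/V₃)^γ = 607.5 kPa.

P₃ ≈ 607 kPa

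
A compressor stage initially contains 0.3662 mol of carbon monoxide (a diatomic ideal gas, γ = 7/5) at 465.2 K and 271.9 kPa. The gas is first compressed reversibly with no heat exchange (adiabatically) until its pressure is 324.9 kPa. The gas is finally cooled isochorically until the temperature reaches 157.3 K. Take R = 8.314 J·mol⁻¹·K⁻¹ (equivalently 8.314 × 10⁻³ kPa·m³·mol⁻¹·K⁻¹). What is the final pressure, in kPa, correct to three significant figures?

P₃ ≈ 104 kPa

From PV = nRT: V₁ = nRT₁/P₁ = 0.005209 m³.
Adiabatic (γ = 7/5), T V^(γ−1) and P V^γ constant: T₂ = T₁·(P₂/P₁)^((γ−1)/γ) = 489.5 K; V₂ = V₁·(P₁/P₂)^(1/γ) = 0.004587 m³.
Isochoric, so P/T is constant: V₃ = V₂; P₃ = P₂·(T₃/T₂) = 104.4 kPa.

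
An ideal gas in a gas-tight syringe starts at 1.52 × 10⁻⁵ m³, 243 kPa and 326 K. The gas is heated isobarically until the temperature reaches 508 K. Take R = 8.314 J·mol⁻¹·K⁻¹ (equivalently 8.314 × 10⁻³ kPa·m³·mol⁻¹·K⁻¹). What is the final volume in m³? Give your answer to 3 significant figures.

P constant ⇒ V ∝ T: P₂ = P₁; V₂ = V₁·(T₂/T₁) = 2.369e-05 m³.

V₂ ≈ 2.37e-05 m³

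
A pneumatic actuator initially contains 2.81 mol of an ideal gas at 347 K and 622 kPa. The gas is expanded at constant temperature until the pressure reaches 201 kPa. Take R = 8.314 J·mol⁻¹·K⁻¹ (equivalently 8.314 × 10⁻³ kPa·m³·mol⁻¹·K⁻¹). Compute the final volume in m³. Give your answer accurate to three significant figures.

From PV = nRT: V₁ = nRT₁/P₁ = 0.01303 m³.
T constant ⇒ Boyle's law P V = const: T₂ = T₁; V₂ = V₁·(P₁/P₂) = 0.04033 m³.

V₂ ≈ 0.0403 m³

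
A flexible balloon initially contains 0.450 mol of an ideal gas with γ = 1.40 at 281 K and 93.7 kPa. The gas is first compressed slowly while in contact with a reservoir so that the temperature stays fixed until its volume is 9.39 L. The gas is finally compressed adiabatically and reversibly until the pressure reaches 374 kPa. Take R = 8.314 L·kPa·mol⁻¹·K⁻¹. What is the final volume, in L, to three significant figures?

From PV = nRT: V₁ = nRT₁/P₁ = 11.22 L.
T constant ⇒ Boyle's law P V = const: T₂ = T₁; P₂ = P₁·(V₁/V₂) = 112.0 kPa.
Adiabatic (γ = 1.40), T V^(γ−1) and P V^γ constant: T₃ = T₂·(P₃/P₂)^((γ−1)/γ) = 396.6 K; V₃ = V₂·(P₂/P₃)^(1/γ) = 3.967 L.

V₃ ≈ 3.97 L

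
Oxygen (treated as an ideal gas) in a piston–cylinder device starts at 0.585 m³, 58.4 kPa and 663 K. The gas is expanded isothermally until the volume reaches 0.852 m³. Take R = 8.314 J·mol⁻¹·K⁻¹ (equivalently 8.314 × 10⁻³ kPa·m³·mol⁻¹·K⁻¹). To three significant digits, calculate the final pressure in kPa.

P₂ ≈ 40.1 kPa

Isothermal, so P V is constant: T₂ = T₁; P₂ = P₁·(V₁/V₂) = 40.10 kPa.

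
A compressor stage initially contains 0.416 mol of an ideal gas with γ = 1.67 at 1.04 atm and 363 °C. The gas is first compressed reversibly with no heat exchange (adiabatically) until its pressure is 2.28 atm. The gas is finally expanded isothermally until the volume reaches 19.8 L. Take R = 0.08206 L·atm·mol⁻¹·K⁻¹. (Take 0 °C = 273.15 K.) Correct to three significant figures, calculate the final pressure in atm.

Convert: T₁ = 636.1 K.
From PV = nRT: V₁ = nRT₁/P₁ = 20.88 L.
Adiabatic (γ = 1.67), T V^(γ−1) and P V^γ constant: T₂ = T₁·(P₂/P₁)^((γ−1)/γ) = 871.6 K; V₂ = V₁·(P₁/P₂)^(1/γ) = 13.05 L.
Isothermal, so P V is constant: T₃ = T₂; P₃ = P₂·(V₂/V₃) = 1.503 atm.

P₃ ≈ 1.50 atm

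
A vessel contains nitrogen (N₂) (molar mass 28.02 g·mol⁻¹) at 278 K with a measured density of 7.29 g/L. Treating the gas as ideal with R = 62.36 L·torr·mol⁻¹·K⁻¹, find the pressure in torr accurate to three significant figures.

P ≈ 4.51e+03 torr

ρ = PM/(RT) ⇒ P = ρRT/M = (7.29 × 62.36 × 278.0) / 28.02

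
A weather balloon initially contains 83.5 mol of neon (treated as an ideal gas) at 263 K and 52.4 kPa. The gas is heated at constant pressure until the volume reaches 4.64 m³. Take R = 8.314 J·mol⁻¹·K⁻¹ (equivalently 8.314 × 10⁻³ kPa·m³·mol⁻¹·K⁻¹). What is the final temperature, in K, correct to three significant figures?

From PV = nRT: V₁ = nRT₁/P₁ = 3.484 m³.
Isobaric, so V/T is constant: P₂ = P₁; T₂ = T₁·(V₂/V₁) = 350.2 K.

T₂ ≈ 350 K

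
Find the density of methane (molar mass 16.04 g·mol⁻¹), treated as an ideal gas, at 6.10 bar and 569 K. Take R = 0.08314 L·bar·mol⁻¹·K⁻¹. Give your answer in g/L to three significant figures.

ρ ≈ 2.07 g/L

ρ = PM/(RT) = (6.10 × 16.04) / (0.08314 × 569.0)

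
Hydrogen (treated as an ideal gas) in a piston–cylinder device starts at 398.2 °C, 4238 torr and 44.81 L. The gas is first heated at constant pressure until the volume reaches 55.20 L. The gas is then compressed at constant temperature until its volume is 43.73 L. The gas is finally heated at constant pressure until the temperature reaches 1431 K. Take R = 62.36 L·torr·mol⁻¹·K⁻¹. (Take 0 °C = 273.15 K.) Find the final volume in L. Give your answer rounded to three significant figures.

V₄ ≈ 75.7 L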